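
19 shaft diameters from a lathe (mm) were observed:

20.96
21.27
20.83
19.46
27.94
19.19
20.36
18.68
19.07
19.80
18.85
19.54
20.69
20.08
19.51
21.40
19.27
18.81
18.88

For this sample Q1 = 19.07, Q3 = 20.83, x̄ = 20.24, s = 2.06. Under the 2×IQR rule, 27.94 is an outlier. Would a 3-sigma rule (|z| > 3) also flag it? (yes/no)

yes

z = (27.94 − 20.24) / 2.06 = 3.74.
|z| = 3.74 > 3.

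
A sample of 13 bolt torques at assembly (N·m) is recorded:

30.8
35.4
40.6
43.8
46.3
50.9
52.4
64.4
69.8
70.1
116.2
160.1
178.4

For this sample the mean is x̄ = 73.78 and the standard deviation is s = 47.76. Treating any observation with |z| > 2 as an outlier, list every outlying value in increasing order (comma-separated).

Cutoffs at x̄ ± 2s: 73.78 ± 2·47.76 = [-21.74, 169.30].
178.4: z = 2.19, |z| > 2 → outlier.
Every other value lies within [-21.74, 169.30].

178.4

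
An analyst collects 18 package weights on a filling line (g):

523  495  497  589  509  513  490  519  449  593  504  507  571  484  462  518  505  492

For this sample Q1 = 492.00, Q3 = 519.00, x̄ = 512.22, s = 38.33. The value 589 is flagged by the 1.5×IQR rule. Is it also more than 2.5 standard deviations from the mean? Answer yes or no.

no

z = (589 − 512.22) / 38.33 = 2.00.
|z| = 2.00 ≤ 2.5.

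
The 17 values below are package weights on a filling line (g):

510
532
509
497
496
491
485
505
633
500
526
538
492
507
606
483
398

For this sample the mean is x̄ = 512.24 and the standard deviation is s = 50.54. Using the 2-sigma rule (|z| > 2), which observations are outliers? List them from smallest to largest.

Cutoffs at x̄ ± 2s: 512.24 ± 2·50.54 = [411.16, 613.32].
398: z = -2.26, |z| > 2 → outlier.
633: z = 2.39, |z| > 2 → outlier.
Every other value lies within [411.16, 613.32].

398, 633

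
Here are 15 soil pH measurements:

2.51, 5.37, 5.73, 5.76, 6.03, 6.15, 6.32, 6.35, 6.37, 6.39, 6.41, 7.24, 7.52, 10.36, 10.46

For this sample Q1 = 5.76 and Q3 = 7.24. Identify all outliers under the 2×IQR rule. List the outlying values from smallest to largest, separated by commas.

IQR = Q3 − Q1 = 7.24 − 5.76 = 1.48.
Lower fence = Q1 − 2·IQR = 5.76 − 2.96 = 2.80.
Upper fence = Q3 + 2·IQR = 7.24 + 2.96 = 10.20.
2.51 < 2.80 → outlier.
10.36 > 10.20 → outlier.
10.46 > 10.20 → outlier.
All remaining values lie within [2.80, 10.20].

2.51, 10.36, 10.46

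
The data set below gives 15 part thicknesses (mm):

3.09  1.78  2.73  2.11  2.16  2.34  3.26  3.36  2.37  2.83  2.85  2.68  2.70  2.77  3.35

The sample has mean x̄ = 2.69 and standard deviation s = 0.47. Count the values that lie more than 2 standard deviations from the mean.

0

Cutoffs: x̄ ± 2s = [1.75, 3.63].
Every value lies within the cutoffs.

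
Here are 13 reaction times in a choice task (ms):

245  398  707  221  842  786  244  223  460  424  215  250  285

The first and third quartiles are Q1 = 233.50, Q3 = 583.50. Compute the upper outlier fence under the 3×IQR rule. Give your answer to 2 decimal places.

1633.50

IQR = Q3 − Q1 = 583.50 − 233.50 = 350.00.
Lower fence = Q1 − 3·IQR = 233.50 − 1050.00 = -816.50.
Upper fence = Q3 + 3·IQR = 583.50 + 1050.00 = 1633.50.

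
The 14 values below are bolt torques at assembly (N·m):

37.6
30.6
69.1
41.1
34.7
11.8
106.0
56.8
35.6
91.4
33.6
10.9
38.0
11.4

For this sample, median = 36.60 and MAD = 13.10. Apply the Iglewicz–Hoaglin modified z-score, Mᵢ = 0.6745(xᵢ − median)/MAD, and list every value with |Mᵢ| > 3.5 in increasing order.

|Mᵢ| > 3.5 ⇔ |xᵢ − 36.60| > 3.5·13.10/0.6745 = 67.98.
So outliers lie outside [-31.38, 104.58].
106.0: M = 3.57 → outlier.

106.0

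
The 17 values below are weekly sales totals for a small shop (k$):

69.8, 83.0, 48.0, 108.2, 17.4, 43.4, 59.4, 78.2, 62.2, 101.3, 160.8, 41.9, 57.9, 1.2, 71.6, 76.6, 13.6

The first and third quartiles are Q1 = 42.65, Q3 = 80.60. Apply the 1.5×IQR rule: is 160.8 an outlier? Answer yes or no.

yes

IQR = Q3 − Q1 = 80.60 − 42.65 = 37.95.
Lower fence = Q1 − 1.5·IQR = 42.65 − 56.925 = -14.275.
Upper fence = Q3 + 1.5·IQR = 80.60 + 56.925 = 137.525.
160.8 lies above the upper fence.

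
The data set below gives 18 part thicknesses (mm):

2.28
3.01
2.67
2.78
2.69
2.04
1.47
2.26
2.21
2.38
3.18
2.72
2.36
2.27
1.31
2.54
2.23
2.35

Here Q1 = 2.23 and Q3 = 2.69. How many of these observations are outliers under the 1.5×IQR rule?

IQR = 0.46; fences at 2.23 − 0.69 = 1.54 and 2.69 + 0.69 = 3.38.
Outside the cutoffs: 1.31, 1.47.

2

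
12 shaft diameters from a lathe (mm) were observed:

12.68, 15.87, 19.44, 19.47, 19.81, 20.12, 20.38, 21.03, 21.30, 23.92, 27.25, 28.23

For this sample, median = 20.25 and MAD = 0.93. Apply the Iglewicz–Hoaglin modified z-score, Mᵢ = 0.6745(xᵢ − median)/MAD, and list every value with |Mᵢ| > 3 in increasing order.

12.68, 15.87, 27.25, 28.23

|Mᵢ| > 3 ⇔ |xᵢ − 20.25| > 3·0.93/0.6745 = 4.14.
So outliers lie outside [16.11, 24.39].
12.68: M = -5.49 → outlier.
15.87: M = -3.18 → outlier.
27.25: M = 5.08 → outlier.
28.23: M = 5.79 → outlier.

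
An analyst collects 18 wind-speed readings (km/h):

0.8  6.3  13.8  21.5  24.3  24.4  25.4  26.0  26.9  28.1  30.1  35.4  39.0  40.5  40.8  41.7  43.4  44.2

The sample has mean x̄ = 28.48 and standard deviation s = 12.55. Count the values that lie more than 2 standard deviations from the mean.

1

Cutoffs: x̄ ± 2s = [3.38, 53.58].
Outside the cutoffs: 0.8.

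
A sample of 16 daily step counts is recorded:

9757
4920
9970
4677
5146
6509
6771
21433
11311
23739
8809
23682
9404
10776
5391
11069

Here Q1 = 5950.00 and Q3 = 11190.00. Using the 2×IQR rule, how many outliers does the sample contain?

2

IQR = 5240.00; fences at 5950.00 − 10480.00 = -4530.00 and 11190.00 + 10480.00 = 21670.00.
Outside the cutoffs: 23682, 23739.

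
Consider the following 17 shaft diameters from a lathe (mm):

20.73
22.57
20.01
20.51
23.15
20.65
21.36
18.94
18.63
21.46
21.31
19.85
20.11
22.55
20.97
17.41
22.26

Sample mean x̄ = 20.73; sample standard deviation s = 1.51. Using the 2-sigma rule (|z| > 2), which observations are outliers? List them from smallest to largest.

Cutoffs at x̄ ± 2s: 20.73 ± 2·1.51 = [17.71, 23.75].
17.41: z = -2.20, |z| > 2 → outlier.
Every other value lies within [17.71, 23.75].

17.41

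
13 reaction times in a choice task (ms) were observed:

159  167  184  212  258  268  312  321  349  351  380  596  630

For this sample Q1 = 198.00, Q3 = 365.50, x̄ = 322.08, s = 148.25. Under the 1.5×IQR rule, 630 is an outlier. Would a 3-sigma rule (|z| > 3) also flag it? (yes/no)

z = (630 − 322.08) / 148.25 = 2.08.
|z| = 2.08 ≤ 3.

no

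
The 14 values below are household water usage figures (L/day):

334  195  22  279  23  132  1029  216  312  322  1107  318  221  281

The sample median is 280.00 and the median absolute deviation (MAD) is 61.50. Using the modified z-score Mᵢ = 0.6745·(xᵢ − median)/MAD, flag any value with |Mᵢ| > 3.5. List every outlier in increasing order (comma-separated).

1029, 1107

|Mᵢ| > 3.5 ⇔ |xᵢ − 280.00| > 3.5·61.50/0.6745 = 319.13.
So outliers lie outside [-39.13, 599.13].
1029: M = 8.21 → outlier.
1107: M = 9.07 → outlier.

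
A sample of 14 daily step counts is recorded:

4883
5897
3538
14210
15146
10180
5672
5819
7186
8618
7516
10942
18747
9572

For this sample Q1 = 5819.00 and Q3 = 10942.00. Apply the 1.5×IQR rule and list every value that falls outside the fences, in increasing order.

18747

IQR = Q3 − Q1 = 10942.00 − 5819.00 = 5123.00.
Lower fence = Q1 − 1.5·IQR = 5819.00 − 7684.50 = -1865.50.
Upper fence = Q3 + 1.5·IQR = 10942.00 + 7684.50 = 18626.50.
18747 > 18626.50 → outlier.
All remaining values lie within [-1865.50, 18626.50].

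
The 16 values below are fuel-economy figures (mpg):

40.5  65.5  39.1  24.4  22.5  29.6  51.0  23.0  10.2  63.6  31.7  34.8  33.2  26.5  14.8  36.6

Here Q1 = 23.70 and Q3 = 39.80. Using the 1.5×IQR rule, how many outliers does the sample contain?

IQR = 16.10; fences at 23.70 − 24.15 = -0.45 and 39.80 + 24.15 = 63.95.
Outside the cutoffs: 65.5.

1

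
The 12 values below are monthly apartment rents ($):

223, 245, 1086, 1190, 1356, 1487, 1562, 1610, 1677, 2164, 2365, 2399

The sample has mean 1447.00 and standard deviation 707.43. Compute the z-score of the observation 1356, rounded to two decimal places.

z = (1356 − 1447.00) / 707.43 = -0.13.

-0.13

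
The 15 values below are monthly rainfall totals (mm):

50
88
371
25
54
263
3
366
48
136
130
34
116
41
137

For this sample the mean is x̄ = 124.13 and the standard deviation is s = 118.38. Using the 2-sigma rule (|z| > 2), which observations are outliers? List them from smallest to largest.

366, 371

Cutoffs at x̄ ± 2s: 124.13 ± 2·118.38 = [-112.63, 360.89].
366: z = 2.04, |z| > 2 → outlier.
371: z = 2.09, |z| > 2 → outlier.
Every other value lies within [-112.63, 360.89].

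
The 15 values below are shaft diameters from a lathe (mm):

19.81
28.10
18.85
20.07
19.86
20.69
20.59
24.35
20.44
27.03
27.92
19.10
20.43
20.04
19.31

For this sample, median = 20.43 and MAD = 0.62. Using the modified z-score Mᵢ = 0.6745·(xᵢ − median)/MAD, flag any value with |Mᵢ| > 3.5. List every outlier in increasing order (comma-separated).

|Mᵢ| > 3.5 ⇔ |xᵢ − 20.43| > 3.5·0.62/0.6745 = 3.22.
So outliers lie outside [17.21, 23.65].
24.35: M = 4.26 → outlier.
27.03: M = 7.18 → outlier.
27.92: M = 8.15 → outlier.
28.10: M = 8.34 → outlier.

24.35, 27.03, 27.92, 28.10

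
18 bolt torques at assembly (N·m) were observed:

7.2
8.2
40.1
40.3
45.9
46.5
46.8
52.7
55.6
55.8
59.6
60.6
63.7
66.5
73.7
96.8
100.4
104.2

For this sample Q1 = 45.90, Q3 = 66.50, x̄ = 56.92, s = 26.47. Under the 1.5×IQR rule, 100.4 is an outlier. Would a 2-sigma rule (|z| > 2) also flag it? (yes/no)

z = (100.4 − 56.92) / 26.47 = 1.64.
|z| = 1.64 ≤ 2.

no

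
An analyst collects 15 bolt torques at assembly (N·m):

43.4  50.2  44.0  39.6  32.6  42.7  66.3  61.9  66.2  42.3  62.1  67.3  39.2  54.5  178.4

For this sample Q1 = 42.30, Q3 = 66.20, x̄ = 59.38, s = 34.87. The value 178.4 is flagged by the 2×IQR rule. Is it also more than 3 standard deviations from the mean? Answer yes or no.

yes

z = (178.4 − 59.38) / 34.87 = 3.41.
|z| = 3.41 > 3.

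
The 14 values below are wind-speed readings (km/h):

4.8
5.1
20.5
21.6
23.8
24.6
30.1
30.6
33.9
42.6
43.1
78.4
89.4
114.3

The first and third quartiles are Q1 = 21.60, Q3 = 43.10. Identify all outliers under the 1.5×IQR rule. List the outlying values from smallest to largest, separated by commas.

78.4, 89.4, 114.3

IQR = Q3 − Q1 = 43.10 − 21.60 = 21.50.
Lower fence = Q1 − 1.5·IQR = 21.60 − 32.25 = -10.65.
Upper fence = Q3 + 1.5·IQR = 43.10 + 32.25 = 75.35.
78.4 > 75.35 → outlier.
89.4 > 75.35 → outlier.
114.3 > 75.35 → outlier.
All remaining values lie within [-10.65, 75.35].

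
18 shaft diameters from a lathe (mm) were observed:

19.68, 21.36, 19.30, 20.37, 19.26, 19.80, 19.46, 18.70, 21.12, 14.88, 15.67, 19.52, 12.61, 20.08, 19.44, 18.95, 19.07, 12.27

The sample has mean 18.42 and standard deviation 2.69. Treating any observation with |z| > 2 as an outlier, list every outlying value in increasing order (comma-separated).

12.27, 12.61

Cutoffs at x̄ ± 2s: 18.42 ± 2·2.69 = [13.04, 23.80].
12.27: z = -2.29, |z| > 2 → outlier.
12.61: z = -2.16, |z| > 2 → outlier.
Every other value lies within [13.04, 23.80].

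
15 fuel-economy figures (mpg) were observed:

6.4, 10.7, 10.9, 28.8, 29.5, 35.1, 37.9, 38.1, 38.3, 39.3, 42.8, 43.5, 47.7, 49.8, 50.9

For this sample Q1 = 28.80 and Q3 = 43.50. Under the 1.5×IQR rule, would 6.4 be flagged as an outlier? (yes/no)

IQR = Q3 − Q1 = 43.50 − 28.80 = 14.70.
Lower fence = Q1 − 1.5·IQR = 28.80 − 22.05 = 6.75.
Upper fence = Q3 + 1.5·IQR = 43.50 + 22.05 = 65.55.
6.4 lies below the lower fence.

yes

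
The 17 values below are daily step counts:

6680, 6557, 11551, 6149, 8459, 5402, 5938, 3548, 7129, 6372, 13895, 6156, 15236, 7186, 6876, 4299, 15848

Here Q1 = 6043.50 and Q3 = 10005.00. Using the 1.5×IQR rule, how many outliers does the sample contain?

IQR = 3961.50; fences at 6043.50 − 5942.25 = 101.25 and 10005.00 + 5942.25 = 15947.25.
Every value lies within the cutoffs.

0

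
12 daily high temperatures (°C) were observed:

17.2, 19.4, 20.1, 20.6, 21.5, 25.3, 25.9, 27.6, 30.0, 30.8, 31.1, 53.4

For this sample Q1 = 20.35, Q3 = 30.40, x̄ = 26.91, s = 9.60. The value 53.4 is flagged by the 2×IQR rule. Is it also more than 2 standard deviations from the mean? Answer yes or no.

yes

z = (53.4 − 26.91) / 9.60 = 2.76.
|z| = 2.76 > 2.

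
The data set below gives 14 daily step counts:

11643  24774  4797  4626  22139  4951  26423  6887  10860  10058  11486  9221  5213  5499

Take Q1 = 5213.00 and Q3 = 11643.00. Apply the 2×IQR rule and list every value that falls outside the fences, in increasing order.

IQR = Q3 − Q1 = 11643.00 − 5213.00 = 6430.00.
Lower fence = Q1 − 2·IQR = 5213.00 − 12860.00 = -7647.00.
Upper fence = Q3 + 2·IQR = 11643.00 + 12860.00 = 24503.00.
24774 > 24503.00 → outlier.
26423 > 24503.00 → outlier.
All remaining values lie within [-7647.00, 24503.00].

24774, 26423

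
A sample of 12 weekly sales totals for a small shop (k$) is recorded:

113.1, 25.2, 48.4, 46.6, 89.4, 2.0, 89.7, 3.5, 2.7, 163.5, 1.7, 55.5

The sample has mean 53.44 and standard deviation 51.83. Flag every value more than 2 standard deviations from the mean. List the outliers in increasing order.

Cutoffs at x̄ ± 2s: 53.44 ± 2·51.83 = [-50.22, 157.10].
163.5: z = 2.12, |z| > 2 → outlier.
Every other value lies within [-50.22, 157.10].

163.5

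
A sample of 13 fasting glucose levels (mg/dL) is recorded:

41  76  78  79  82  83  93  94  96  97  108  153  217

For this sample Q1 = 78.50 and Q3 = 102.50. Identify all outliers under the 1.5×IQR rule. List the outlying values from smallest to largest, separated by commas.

41, 153, 217

IQR = Q3 − Q1 = 102.50 − 78.50 = 24.00.
Lower fence = Q1 − 1.5·IQR = 78.50 − 36.00 = 42.50.
Upper fence = Q3 + 1.5·IQR = 102.50 + 36.00 = 138.50.
41 < 42.50 → outlier.
153 > 138.50 → outlier.
217 > 138.50 → outlier.
All remaining values lie within [42.50, 138.50].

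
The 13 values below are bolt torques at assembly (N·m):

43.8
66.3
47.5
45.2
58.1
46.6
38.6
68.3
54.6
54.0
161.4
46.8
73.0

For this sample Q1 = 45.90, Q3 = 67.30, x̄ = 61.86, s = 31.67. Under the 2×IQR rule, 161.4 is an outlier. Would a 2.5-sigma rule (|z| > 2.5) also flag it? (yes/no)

z = (161.4 − 61.86) / 31.67 = 3.14.
|z| = 3.14 > 2.5.

yes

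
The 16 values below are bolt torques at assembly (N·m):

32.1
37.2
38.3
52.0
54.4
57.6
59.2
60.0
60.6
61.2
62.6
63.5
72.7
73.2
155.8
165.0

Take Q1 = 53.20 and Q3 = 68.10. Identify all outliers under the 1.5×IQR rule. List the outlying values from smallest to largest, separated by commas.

IQR = Q3 − Q1 = 68.10 − 53.20 = 14.90.
Lower fence = Q1 − 1.5·IQR = 53.20 − 22.35 = 30.85.
Upper fence = Q3 + 1.5·IQR = 68.10 + 22.35 = 90.45.
155.8 > 90.45 → outlier.
165.0 > 90.45 → outlier.
All remaining values lie within [30.85, 90.45].

155.8, 165.0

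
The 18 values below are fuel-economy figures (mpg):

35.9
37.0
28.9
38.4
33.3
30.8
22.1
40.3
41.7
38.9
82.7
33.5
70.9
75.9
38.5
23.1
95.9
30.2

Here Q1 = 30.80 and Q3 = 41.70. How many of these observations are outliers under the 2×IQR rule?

IQR = 10.90; fences at 30.80 − 21.80 = 9.00 and 41.70 + 21.80 = 63.50.
Outside the cutoffs: 70.9, 75.9, 82.7, 95.9.

4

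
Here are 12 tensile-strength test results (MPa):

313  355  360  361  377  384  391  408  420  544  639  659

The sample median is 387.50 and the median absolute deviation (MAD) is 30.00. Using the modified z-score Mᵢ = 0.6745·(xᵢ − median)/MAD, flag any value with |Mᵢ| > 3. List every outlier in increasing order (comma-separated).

544, 639, 659

|Mᵢ| > 3 ⇔ |xᵢ − 387.50| > 3·30.00/0.6745 = 133.43.
So outliers lie outside [254.07, 520.93].
544: M = 3.52 → outlier.
639: M = 5.65 → outlier.
659: M = 6.10 → outlier.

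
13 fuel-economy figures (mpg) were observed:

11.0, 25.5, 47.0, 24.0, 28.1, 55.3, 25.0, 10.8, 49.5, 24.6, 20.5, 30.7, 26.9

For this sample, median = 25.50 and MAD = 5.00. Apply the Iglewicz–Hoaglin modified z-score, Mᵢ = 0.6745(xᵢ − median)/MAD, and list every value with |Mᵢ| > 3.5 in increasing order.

55.3

|Mᵢ| > 3.5 ⇔ |xᵢ − 25.50| > 3.5·5.00/0.6745 = 25.95.
So outliers lie outside [-0.45, 51.45].
55.3: M = 4.02 → outlier.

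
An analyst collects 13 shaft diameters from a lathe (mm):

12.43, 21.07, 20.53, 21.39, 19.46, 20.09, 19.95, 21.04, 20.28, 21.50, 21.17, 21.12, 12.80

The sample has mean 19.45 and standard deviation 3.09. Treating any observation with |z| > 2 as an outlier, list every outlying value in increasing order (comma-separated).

12.43, 12.80

Cutoffs at x̄ ± 2s: 19.45 ± 2·3.09 = [13.27, 25.63].
12.43: z = -2.27, |z| > 2 → outlier.
12.80: z = -2.15, |z| > 2 → outlier.
Every other value lies within [13.27, 25.63].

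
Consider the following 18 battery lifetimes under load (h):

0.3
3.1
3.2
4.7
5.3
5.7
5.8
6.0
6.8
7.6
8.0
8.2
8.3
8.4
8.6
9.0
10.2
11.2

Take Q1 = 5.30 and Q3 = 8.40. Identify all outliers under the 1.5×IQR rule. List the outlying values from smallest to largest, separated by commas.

IQR = Q3 − Q1 = 8.40 − 5.30 = 3.10.
Lower fence = Q1 − 1.5·IQR = 5.30 − 4.65 = 0.65.
Upper fence = Q3 + 1.5·IQR = 8.40 + 4.65 = 13.05.
0.3 < 0.65 → outlier.
All remaining values lie within [0.65, 13.05].

0.3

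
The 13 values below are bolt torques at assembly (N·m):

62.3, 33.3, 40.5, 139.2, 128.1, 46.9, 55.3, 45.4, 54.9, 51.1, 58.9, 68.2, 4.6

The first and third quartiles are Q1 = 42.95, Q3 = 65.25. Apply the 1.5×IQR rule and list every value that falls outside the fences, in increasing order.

4.6, 128.1, 139.2

IQR = Q3 − Q1 = 65.25 − 42.95 = 22.30.
Lower fence = Q1 − 1.5·IQR = 42.95 − 33.45 = 9.50.
Upper fence = Q3 + 1.5·IQR = 65.25 + 33.45 = 98.70.
4.6 < 9.50 → outlier.
128.1 > 98.70 → outlier.
139.2 > 98.70 → outlier.
All remaining values lie within [9.50, 98.70].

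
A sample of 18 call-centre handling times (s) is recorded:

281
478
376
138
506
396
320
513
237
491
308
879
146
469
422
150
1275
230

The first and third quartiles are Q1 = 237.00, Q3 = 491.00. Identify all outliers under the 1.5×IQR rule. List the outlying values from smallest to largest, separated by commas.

IQR = Q3 − Q1 = 491.00 − 237.00 = 254.00.
Lower fence = Q1 − 1.5·IQR = 237.00 − 381.00 = -144.00.
Upper fence = Q3 + 1.5·IQR = 491.00 + 381.00 = 872.00.
879 > 872.00 → outlier.
1275 > 872.00 → outlier.
All remaining values lie within [-144.00, 872.00].

879, 1275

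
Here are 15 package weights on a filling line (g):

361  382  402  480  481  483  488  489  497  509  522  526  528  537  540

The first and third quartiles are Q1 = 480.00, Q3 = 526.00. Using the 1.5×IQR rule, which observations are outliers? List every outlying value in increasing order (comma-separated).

IQR = Q3 − Q1 = 526.00 − 480.00 = 46.00.
Lower fence = Q1 − 1.5·IQR = 480.00 − 69.00 = 411.00.
Upper fence = Q3 + 1.5·IQR = 526.00 + 69.00 = 595.00.
361 < 411.00 → outlier.
382 < 411.00 → outlier.
402 < 411.00 → outlier.
All remaining values lie within [411.00, 595.00].

361, 382, 402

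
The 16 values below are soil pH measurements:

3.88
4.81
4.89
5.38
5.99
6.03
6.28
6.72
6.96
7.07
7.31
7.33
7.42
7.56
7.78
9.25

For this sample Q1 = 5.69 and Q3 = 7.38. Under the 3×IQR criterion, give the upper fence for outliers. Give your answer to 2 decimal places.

IQR = Q3 − Q1 = 7.38 − 5.69 = 1.69.
Lower fence = Q1 − 3·IQR = 5.69 − 5.07 = 0.62.
Upper fence = Q3 + 3·IQR = 7.38 + 5.07 = 12.45.

12.45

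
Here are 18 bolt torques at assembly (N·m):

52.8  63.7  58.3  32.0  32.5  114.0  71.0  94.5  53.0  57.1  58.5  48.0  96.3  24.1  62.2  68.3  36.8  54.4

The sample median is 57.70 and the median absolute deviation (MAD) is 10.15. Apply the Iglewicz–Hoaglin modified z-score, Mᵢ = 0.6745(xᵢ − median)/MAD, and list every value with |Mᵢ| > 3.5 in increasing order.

114.0

|Mᵢ| > 3.5 ⇔ |xᵢ − 57.70| > 3.5·10.15/0.6745 = 52.67.
So outliers lie outside [5.03, 110.37].
114.0: M = 3.74 → outlier.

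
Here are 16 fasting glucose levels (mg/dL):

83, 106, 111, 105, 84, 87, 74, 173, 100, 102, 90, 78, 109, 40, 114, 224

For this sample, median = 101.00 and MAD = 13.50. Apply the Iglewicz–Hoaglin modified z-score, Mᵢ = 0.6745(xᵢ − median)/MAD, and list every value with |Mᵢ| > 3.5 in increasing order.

173, 224

|Mᵢ| > 3.5 ⇔ |xᵢ − 101.00| > 3.5·13.50/0.6745 = 70.05.
So outliers lie outside [30.95, 171.05].
173: M = 3.60 → outlier.
224: M = 6.15 → outlier.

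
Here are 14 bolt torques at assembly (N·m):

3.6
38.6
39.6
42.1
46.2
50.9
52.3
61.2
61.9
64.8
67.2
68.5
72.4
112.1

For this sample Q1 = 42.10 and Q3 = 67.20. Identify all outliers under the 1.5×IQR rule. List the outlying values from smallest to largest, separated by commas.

3.6, 112.1

IQR = Q3 − Q1 = 67.20 − 42.10 = 25.10.
Lower fence = Q1 − 1.5·IQR = 42.10 − 37.65 = 4.45.
Upper fence = Q3 + 1.5·IQR = 67.20 + 37.65 = 104.85.
3.6 < 4.45 → outlier.
112.1 > 104.85 → outlier.
All remaining values lie within [4.45, 104.85].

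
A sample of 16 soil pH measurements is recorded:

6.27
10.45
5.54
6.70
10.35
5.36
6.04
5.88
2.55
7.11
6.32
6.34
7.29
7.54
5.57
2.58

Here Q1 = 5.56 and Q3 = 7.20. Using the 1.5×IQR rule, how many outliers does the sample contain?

IQR = 1.64; fences at 5.56 − 2.46 = 3.10 and 7.20 + 2.46 = 9.66.
Outside the cutoffs: 2.55, 2.58, 10.35, 10.45.

4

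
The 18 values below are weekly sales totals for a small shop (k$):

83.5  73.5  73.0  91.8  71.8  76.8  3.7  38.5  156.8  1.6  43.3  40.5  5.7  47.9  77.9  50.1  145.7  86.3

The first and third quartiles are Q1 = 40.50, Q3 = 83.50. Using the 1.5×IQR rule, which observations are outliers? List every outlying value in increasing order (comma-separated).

IQR = Q3 − Q1 = 83.50 − 40.50 = 43.00.
Lower fence = Q1 − 1.5·IQR = 40.50 − 64.50 = -24.00.
Upper fence = Q3 + 1.5·IQR = 83.50 + 64.50 = 148.00.
156.8 > 148.00 → outlier.
All remaining values lie within [-24.00, 148.00].

156.8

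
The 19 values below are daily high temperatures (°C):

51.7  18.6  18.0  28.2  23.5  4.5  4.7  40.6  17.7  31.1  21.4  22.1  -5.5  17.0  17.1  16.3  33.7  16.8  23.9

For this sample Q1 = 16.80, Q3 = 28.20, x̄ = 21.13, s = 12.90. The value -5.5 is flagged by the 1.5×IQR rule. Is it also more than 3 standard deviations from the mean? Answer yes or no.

no

z = (-5.5 − 21.13) / 12.90 = -2.06.
|z| = 2.06 ≤ 3.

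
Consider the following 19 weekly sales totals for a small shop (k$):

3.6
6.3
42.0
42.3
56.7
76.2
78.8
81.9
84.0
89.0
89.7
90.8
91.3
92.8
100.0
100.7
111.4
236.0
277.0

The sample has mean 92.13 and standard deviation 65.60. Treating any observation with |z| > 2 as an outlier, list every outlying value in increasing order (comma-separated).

236.0, 277.0

Cutoffs at x̄ ± 2s: 92.13 ± 2·65.60 = [-39.07, 223.33].
236.0: z = 2.19, |z| > 2 → outlier.
277.0: z = 2.82, |z| > 2 → outlier.
Every other value lies within [-39.07, 223.33].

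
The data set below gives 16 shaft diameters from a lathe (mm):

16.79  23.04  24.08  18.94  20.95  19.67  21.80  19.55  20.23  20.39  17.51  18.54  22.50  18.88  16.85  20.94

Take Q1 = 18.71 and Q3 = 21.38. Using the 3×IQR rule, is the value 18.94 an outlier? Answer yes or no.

IQR = Q3 − Q1 = 21.38 − 18.71 = 2.67.
Lower fence = Q1 − 3·IQR = 18.71 − 8.01 = 10.70.
Upper fence = Q3 + 3·IQR = 21.38 + 8.01 = 29.39.
18.94 lies within [10.70, 29.39].

no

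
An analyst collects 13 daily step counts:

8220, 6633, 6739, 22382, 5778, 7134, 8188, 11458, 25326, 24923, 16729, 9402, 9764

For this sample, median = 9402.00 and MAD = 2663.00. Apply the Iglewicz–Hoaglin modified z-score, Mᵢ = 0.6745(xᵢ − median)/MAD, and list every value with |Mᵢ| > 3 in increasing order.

22382, 24923, 25326

|Mᵢ| > 3 ⇔ |xᵢ − 9402.00| > 3·2663.00/0.6745 = 11844.33.
So outliers lie outside [-2442.33, 21246.33].
22382: M = 3.29 → outlier.
24923: M = 3.93 → outlier.
25326: M = 4.03 → outlier.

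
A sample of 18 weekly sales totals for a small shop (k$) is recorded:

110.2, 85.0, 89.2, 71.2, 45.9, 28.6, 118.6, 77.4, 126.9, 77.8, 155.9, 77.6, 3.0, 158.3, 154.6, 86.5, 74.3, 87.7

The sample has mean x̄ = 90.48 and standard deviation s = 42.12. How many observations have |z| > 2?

Cutoffs: x̄ ± 2s = [6.24, 174.72].
Outside the cutoffs: 3.0.

1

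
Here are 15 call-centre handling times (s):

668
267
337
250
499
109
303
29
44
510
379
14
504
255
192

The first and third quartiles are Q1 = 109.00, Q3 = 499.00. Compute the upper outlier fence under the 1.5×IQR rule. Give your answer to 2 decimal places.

1084.00

IQR = Q3 − Q1 = 499.00 − 109.00 = 390.00.
Lower fence = Q1 − 1.5·IQR = 109.00 − 585.00 = -476.00.
Upper fence = Q3 + 1.5·IQR = 499.00 + 585.00 = 1084.00.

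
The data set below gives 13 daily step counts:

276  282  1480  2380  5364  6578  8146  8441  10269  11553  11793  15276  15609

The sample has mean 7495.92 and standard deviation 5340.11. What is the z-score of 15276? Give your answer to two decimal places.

z = (15276 − 7495.92) / 5340.11 = 1.46.

1.46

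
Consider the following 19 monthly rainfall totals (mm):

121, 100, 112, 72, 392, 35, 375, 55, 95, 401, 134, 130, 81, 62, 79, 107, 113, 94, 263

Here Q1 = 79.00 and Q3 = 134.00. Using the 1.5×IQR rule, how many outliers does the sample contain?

IQR = 55.00; fences at 79.00 − 82.50 = -3.50 and 134.00 + 82.50 = 216.50.
Outside the cutoffs: 263, 375, 392, 401.

4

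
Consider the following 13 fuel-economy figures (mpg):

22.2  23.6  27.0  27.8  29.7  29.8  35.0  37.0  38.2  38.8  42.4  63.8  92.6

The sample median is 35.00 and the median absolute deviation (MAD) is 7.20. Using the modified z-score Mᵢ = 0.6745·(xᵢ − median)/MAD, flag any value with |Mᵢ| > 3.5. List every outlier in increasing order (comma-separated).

|Mᵢ| > 3.5 ⇔ |xᵢ − 35.00| > 3.5·7.20/0.6745 = 37.36.
So outliers lie outside [-2.36, 72.36].
92.6: M = 5.40 → outlier.

92.6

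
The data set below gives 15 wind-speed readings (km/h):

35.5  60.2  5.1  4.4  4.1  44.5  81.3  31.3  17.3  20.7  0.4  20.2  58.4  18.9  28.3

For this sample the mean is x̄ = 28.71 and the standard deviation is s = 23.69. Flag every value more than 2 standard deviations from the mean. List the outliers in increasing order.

Cutoffs at x̄ ± 2s: 28.71 ± 2·23.69 = [-18.67, 76.09].
81.3: z = 2.22, |z| > 2 → outlier.
Every other value lies within [-18.67, 76.09].

81.3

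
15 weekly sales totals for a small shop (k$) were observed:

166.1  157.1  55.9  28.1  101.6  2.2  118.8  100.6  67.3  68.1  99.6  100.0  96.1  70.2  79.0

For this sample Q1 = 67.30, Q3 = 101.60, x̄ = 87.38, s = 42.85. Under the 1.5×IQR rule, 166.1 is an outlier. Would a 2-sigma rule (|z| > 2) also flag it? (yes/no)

z = (166.1 − 87.38) / 42.85 = 1.84.
|z| = 1.84 ≤ 2.

no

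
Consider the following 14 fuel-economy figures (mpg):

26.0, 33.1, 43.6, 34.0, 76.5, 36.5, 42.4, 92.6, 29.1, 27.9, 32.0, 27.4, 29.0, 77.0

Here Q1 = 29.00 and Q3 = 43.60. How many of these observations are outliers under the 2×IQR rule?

3

IQR = 14.60; fences at 29.00 − 29.20 = -0.20 and 43.60 + 29.20 = 72.80.
Outside the cutoffs: 76.5, 77.0, 92.6.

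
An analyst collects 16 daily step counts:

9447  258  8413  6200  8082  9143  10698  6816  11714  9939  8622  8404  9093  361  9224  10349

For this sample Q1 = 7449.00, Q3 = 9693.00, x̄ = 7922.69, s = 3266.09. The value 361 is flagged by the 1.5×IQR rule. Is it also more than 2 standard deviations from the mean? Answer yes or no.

z = (361 − 7922.69) / 3266.09 = -2.32.
|z| = 2.32 > 2.

yes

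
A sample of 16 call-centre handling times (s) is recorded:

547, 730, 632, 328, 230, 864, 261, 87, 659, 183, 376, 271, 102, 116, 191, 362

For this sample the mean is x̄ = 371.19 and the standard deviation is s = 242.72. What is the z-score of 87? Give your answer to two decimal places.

-1.17

z = (87 − 371.19) / 242.72 = -1.17.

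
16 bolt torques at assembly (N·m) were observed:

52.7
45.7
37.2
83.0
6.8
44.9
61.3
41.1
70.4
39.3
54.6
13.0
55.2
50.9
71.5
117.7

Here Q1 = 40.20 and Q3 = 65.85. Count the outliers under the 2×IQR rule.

1

IQR = 25.65; fences at 40.20 − 51.30 = -11.10 and 65.85 + 51.30 = 117.15.
Outside the cutoffs: 117.7.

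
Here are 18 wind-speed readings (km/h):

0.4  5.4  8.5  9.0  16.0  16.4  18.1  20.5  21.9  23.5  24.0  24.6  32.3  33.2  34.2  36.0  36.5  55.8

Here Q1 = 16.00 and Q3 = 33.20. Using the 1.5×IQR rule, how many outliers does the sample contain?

IQR = 17.20; fences at 16.00 − 25.80 = -9.80 and 33.20 + 25.80 = 59.00.
Every value lies within the cutoffs.

0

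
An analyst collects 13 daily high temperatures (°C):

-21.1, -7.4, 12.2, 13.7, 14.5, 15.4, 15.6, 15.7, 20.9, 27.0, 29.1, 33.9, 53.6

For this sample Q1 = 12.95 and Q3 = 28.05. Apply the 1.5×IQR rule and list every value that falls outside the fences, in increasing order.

IQR = Q3 − Q1 = 28.05 − 12.95 = 15.10.
Lower fence = Q1 − 1.5·IQR = 12.95 − 22.65 = -9.70.
Upper fence = Q3 + 1.5·IQR = 28.05 + 22.65 = 50.70.
-21.1 < -9.70 → outlier.
53.6 > 50.70 → outlier.
All remaining values lie within [-9.70, 50.70].

-21.1, 53.6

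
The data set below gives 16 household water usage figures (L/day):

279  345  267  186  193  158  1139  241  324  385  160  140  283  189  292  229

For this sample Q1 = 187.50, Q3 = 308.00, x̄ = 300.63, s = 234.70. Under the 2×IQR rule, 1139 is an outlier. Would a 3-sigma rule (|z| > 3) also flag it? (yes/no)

yes

z = (1139 − 300.63) / 234.70 = 3.57.
|z| = 3.57 > 3.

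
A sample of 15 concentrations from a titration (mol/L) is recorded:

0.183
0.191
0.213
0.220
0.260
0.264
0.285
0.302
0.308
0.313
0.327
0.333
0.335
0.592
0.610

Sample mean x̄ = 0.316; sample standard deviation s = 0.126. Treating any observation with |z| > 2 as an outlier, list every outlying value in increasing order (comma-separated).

0.592, 0.610

Cutoffs at x̄ ± 2s: 0.316 ± 2·0.126 = [0.064, 0.568].
0.592: z = 2.19, |z| > 2 → outlier.
0.610: z = 2.33, |z| > 2 → outlier.
Every other value lies within [0.064, 0.568].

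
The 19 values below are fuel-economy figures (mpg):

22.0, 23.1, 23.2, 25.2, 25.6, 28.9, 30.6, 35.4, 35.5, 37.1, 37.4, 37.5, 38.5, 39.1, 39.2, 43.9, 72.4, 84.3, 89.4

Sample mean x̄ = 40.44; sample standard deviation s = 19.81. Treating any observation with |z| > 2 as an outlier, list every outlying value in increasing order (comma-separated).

Cutoffs at x̄ ± 2s: 40.44 ± 2·19.81 = [0.82, 80.06].
84.3: z = 2.21, |z| > 2 → outlier.
89.4: z = 2.47, |z| > 2 → outlier.
Every other value lies within [0.82, 80.06].

84.3, 89.4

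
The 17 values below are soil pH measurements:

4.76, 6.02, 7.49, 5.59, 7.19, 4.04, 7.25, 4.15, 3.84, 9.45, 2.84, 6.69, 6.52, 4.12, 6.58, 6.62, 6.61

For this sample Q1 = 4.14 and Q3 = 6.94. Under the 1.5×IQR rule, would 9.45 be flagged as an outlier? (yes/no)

IQR = Q3 − Q1 = 6.94 − 4.14 = 2.80.
Lower fence = Q1 − 1.5·IQR = 4.14 − 4.20 = -0.06.
Upper fence = Q3 + 1.5·IQR = 6.94 + 4.20 = 11.14.
9.45 lies within [-0.06, 11.14].

no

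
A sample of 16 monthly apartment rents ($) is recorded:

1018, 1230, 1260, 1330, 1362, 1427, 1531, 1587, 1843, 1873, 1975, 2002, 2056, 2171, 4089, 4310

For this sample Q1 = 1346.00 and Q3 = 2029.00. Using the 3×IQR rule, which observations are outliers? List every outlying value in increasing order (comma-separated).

4089, 4310

IQR = Q3 − Q1 = 2029.00 − 1346.00 = 683.00.
Lower fence = Q1 − 3·IQR = 1346.00 − 2049.00 = -703.00.
Upper fence = Q3 + 3·IQR = 2029.00 + 2049.00 = 4078.00.
4089 > 4078.00 → outlier.
4310 > 4078.00 → outlier.
All remaining values lie within [-703.00, 4078.00].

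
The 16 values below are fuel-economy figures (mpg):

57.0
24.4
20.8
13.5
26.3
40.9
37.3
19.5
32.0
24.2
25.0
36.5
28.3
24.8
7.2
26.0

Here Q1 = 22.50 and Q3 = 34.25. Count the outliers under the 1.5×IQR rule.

1

IQR = 11.75; fences at 22.50 − 17.625 = 4.875 and 34.25 + 17.625 = 51.875.
Outside the cutoffs: 57.0.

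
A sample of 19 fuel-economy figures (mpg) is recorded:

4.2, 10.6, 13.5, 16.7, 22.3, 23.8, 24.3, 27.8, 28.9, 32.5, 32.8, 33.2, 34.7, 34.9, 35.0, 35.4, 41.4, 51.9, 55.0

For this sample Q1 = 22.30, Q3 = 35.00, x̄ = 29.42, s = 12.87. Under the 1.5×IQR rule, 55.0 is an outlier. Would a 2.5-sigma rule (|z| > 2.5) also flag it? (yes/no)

z = (55.0 − 29.42) / 12.87 = 1.99.
|z| = 1.99 ≤ 2.5.

no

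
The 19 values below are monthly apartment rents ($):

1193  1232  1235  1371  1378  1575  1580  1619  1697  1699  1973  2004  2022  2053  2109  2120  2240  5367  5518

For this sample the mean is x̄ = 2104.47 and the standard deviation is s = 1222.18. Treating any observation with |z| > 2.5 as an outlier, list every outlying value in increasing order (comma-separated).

5367, 5518

Cutoffs at x̄ ± 2.5s: 2104.47 ± 2.5·1222.18 = [-950.98, 5159.92].
5367: z = 2.67, |z| > 2.5 → outlier.
5518: z = 2.79, |z| > 2.5 → outlier.
Every other value lies within [-950.98, 5159.92].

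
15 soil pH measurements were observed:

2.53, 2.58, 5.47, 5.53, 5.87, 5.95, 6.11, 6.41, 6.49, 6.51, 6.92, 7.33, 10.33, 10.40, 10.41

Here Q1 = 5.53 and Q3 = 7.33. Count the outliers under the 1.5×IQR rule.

IQR = 1.80; fences at 5.53 − 2.70 = 2.83 and 7.33 + 2.70 = 10.03.
Outside the cutoffs: 2.53, 2.58, 10.33, 10.40, 10.41.

5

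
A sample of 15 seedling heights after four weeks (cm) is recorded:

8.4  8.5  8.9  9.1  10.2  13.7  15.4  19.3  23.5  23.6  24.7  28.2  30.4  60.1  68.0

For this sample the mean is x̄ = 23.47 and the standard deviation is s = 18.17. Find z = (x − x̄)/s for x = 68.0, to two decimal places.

2.45

z = (68.0 − 23.47) / 18.17 = 2.45.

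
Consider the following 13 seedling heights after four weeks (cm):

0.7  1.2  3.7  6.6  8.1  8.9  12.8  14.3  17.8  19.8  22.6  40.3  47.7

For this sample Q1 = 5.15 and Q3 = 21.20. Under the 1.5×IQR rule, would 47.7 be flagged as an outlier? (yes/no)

IQR = Q3 − Q1 = 21.20 − 5.15 = 16.05.
Lower fence = Q1 − 1.5·IQR = 5.15 − 24.075 = -18.925.
Upper fence = Q3 + 1.5·IQR = 21.20 + 24.075 = 45.275.
47.7 lies above the upper fence.

yes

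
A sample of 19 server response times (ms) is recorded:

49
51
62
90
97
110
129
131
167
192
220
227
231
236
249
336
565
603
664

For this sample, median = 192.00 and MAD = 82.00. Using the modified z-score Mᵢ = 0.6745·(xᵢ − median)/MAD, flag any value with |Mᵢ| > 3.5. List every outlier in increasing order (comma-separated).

664

|Mᵢ| > 3.5 ⇔ |xᵢ − 192.00| > 3.5·82.00/0.6745 = 425.50.
So outliers lie outside [-233.50, 617.50].
664: M = 3.88 → outlier.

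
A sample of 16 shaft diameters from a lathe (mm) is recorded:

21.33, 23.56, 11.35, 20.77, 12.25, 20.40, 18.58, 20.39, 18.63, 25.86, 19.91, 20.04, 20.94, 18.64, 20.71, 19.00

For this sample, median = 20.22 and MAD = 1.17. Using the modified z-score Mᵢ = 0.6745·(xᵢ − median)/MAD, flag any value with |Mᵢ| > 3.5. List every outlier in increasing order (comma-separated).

|Mᵢ| > 3.5 ⇔ |xᵢ − 20.22| > 3.5·1.17/0.6745 = 6.07.
So outliers lie outside [14.15, 26.29].
11.35: M = -5.11 → outlier.
12.25: M = -4.59 → outlier.

11.35, 12.25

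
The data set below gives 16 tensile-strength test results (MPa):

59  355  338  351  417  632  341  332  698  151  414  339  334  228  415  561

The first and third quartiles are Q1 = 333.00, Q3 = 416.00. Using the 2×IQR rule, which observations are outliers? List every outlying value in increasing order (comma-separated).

59, 151, 632, 698

IQR = Q3 − Q1 = 416.00 − 333.00 = 83.00.
Lower fence = Q1 − 2·IQR = 333.00 − 166.00 = 167.00.
Upper fence = Q3 + 2·IQR = 416.00 + 166.00 = 582.00.
59 < 167.00 → outlier.
151 < 167.00 → outlier.
632 > 582.00 → outlier.
698 > 582.00 → outlier.
All remaining values lie within [167.00, 582.00].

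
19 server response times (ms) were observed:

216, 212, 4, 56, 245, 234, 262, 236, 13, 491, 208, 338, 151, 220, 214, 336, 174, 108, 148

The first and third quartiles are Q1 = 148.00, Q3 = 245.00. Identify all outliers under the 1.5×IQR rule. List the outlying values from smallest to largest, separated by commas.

IQR = Q3 − Q1 = 245.00 − 148.00 = 97.00.
Lower fence = Q1 − 1.5·IQR = 148.00 − 145.50 = 2.50.
Upper fence = Q3 + 1.5·IQR = 245.00 + 145.50 = 390.50.
491 > 390.50 → outlier.
All remaining values lie within [2.50, 390.50].

491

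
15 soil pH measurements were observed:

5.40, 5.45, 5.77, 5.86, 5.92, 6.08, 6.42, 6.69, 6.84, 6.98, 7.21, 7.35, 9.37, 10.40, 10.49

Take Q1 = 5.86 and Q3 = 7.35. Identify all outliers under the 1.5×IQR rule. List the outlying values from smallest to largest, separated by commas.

10.40, 10.49

IQR = Q3 − Q1 = 7.35 − 5.86 = 1.49.
Lower fence = Q1 − 1.5·IQR = 5.86 − 2.235 = 3.625.
Upper fence = Q3 + 1.5·IQR = 7.35 + 2.235 = 9.585.
10.40 > 9.585 → outlier.
10.49 > 9.585 → outlier.
All remaining values lie within [3.625, 9.585].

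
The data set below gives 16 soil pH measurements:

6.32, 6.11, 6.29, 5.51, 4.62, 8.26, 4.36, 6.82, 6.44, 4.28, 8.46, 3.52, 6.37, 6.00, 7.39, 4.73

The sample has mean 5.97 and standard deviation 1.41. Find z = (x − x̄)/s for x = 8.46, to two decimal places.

1.77

z = (8.46 − 5.97) / 1.41 = 1.77.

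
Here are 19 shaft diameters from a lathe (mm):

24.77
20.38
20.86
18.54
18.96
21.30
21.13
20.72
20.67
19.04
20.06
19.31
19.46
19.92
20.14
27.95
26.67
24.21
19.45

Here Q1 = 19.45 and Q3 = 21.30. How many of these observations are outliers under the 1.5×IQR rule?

IQR = 1.85; fences at 19.45 − 2.775 = 16.675 and 21.30 + 2.775 = 24.075.
Outside the cutoffs: 24.21, 24.77, 26.67, 27.95.

4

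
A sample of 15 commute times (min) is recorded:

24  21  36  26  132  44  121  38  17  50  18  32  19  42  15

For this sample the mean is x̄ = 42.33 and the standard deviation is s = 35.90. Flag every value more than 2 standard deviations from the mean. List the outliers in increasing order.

121, 132

Cutoffs at x̄ ± 2s: 42.33 ± 2·35.90 = [-29.47, 114.13].
121: z = 2.19, |z| > 2 → outlier.
132: z = 2.50, |z| > 2 → outlier.
Every other value lies within [-29.47, 114.13].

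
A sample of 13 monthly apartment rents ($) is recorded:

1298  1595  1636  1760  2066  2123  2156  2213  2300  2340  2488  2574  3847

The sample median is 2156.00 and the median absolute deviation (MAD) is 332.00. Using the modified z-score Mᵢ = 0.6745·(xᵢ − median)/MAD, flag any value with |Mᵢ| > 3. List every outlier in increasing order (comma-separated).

3847

|Mᵢ| > 3 ⇔ |xᵢ − 2156.00| > 3·332.00/0.6745 = 1476.65.
So outliers lie outside [679.35, 3632.65].
3847: M = 3.44 → outlier.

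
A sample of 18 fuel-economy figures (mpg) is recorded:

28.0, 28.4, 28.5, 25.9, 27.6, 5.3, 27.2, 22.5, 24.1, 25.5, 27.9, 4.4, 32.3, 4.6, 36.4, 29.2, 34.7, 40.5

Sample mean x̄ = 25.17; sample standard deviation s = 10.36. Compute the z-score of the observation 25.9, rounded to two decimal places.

0.07

z = (25.9 − 25.17) / 10.36 = 0.07.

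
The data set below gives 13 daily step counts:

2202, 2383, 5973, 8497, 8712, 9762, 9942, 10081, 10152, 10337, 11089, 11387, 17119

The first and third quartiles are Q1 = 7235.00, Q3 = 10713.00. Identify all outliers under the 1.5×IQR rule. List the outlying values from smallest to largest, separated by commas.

IQR = Q3 − Q1 = 10713.00 − 7235.00 = 3478.00.
Lower fence = Q1 − 1.5·IQR = 7235.00 − 5217.00 = 2018.00.
Upper fence = Q3 + 1.5·IQR = 10713.00 + 5217.00 = 15930.00.
17119 > 15930.00 → outlier.
All remaining values lie within [2018.00, 15930.00].

17119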